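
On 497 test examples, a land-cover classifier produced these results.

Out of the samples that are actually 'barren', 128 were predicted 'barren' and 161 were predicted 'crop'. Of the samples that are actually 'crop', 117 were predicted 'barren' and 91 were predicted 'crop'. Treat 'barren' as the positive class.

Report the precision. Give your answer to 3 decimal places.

0.522

Precision = TP/(TP+FP) = 128/(128+117) = 128/245 = 0.522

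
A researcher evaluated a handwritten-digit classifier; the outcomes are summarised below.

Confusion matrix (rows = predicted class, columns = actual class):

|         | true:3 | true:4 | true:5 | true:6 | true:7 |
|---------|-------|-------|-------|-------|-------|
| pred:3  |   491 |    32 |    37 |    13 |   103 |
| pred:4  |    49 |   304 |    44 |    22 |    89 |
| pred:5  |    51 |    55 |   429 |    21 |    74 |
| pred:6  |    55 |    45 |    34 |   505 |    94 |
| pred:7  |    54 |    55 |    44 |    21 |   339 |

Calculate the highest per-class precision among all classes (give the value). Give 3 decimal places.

Per-class precision (TP/(TP+FP)):
  3: TP=491, FP=32+37+13+103=185 → 491/676 = 0.7263
  4: TP=304, FP=49+44+22+89=204 → 304/508 = 0.5984
  5: TP=429, FP=51+55+21+74=201 → 429/630 = 0.6810
  6: TP=505, FP=55+45+34+94=228 → 505/733 = 0.6889
  7: TP=339, FP=54+55+44+21=174 → 339/513 = 0.6608
Highest is class '3' with precision = 0.726.

0.726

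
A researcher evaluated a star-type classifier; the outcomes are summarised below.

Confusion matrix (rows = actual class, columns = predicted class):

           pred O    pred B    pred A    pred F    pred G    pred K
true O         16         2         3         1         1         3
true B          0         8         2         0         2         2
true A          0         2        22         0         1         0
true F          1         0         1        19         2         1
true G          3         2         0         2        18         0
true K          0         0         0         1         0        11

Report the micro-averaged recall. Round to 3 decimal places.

0.746

Micro-averaging pools counts across classes: ΣTP=94, ΣFP=32, ΣFN=32.
Micro-recall = TP/(TP+FN) on pooled counts = 0.746 (equals overall accuracy in single-label multiclass).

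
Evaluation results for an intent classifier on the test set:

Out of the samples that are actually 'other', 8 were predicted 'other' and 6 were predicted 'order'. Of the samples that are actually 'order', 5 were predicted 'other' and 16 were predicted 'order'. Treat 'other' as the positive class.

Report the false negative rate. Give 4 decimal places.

FNR = FN/(FN+TP) = 6/(6+8) = 0.4286

0.4286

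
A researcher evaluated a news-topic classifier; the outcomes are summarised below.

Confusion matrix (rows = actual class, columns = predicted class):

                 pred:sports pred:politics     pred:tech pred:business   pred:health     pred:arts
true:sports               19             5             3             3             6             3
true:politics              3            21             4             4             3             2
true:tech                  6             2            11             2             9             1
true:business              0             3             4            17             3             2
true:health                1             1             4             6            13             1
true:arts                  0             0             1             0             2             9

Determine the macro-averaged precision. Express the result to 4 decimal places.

0.5185

Per-class precision (TP/(TP+FP)):
  sports: TP=19, FP=3+6+0+1+0=10 → 19/29 = 0.65517
  politics: TP=21, FP=5+2+3+1+0=11 → 21/32 = 0.65625
  tech: TP=11, FP=3+4+4+4+1=16 → 11/27 = 0.40741
  business: TP=17, FP=3+4+2+6+0=15 → 17/32 = 0.53125
  health: TP=13, FP=6+3+9+3+2=23 → 13/36 = 0.36111
  arts: TP=9, FP=3+2+1+2+1=9 → 9/18 = 0.50000
Macro-precision = mean = (0.65517 + 0.65625 + 0.40741 + 0.53125 + 0.36111 + 0.50000) / 6 = 0.5185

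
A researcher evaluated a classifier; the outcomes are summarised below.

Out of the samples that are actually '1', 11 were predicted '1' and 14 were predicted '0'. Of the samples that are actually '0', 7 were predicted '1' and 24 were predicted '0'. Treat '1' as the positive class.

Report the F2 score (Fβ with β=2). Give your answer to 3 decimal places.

0.466

Fβ = (1+β²)·TP / ((1+β²)·TP + β²·FN + FP), with β²=4
= 5·11 / (5·11 + 4·14 + 7) = 0.466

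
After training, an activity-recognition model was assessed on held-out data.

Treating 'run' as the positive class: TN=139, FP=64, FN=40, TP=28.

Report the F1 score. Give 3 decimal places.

Precision = TP/(TP+FP) = 28/92 = 0.3043
Recall = TP/(TP+FN) = 28/68 = 0.4118
F1 = 2·TP/(2·TP+FP+FN) = 56/160 = 0.350

0.350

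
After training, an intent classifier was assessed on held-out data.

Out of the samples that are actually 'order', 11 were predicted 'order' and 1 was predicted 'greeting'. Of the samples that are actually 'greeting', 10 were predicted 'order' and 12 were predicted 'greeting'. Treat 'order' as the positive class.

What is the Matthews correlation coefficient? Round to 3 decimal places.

MCC = (TP·TN − FP·FN) / √((TP+FP)(TP+FN)(TN+FP)(TN+FN))
Numerator = 11·12 − 10·1 = 122
Denominator = √(21·12·22·13) = √72072 = 268.4623
MCC = 122 / 268.4623 = 0.454

0.454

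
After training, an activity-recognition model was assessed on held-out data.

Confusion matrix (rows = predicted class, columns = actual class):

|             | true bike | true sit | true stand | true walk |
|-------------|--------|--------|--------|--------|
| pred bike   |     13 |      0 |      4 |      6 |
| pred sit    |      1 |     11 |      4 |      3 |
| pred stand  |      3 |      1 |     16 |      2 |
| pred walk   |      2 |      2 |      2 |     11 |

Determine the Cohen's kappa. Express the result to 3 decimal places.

0.505

Observed agreement pₒ = trace/N = 51/81 = 0.6296
Expected agreement pₑ = Σ (rowᵢ·colᵢ)/N² = (19·23 + 14·19 + 26·22 + 22·17)/81² = 0.2513
κ = (pₒ − pₑ)/(1 − pₑ) = (0.6296 − 0.2513)/(1 − 0.2513) = 0.505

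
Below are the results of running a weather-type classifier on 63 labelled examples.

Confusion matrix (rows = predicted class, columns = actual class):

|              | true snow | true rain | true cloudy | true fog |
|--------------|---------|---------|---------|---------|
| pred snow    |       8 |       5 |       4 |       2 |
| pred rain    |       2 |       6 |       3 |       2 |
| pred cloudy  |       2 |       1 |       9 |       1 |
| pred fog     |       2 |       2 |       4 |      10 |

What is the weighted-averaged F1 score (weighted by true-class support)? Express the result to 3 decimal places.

Per-class F1 score (2·TP/(2·TP+FP+FN)):
  snow: TP=8, FP=5+4+2=11, FN=2+2+2=6 → 16/33 = 0.4848
  rain: TP=6, FP=2+3+2=7, FN=5+1+2=8 → 12/27 = 0.4444
  cloudy: TP=9, FP=2+1+1=4, FN=4+3+4=11 → 18/33 = 0.5455
  fog: TP=10, FP=2+2+4=8, FN=2+2+1=5 → 20/33 = 0.6061
Weighted-F1 score = Σ (supportᵢ/N)·F1 scoreᵢ with N=63: (14/63)·0.4848 + (14/63)·0.4444 + (20/63)·0.5455 + (15/63)·0.6061 = 0.524

0.524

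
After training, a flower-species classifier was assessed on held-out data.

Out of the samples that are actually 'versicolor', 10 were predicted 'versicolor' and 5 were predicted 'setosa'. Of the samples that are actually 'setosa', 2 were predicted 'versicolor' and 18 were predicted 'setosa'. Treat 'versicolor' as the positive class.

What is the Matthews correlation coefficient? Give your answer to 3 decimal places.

0.591

MCC = (TP·TN − FP·FN) / √((TP+FP)(TP+FN)(TN+FP)(TN+FN))
Numerator = 10·18 − 2·5 = 170
Denominator = √(12·15·20·23) = √82800 = 287.7499
MCC = 170 / 287.7499 = 0.591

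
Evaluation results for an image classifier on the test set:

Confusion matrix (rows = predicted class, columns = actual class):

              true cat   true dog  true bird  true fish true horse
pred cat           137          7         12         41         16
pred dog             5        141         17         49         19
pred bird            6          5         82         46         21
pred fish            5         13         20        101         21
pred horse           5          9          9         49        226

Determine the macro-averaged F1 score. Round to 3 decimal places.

Per-class F1 score (2·TP/(2·TP+FP+FN)):
  cat: TP=137, FP=7+12+41+16=76, FN=5+6+5+5=21 → 274/371 = 0.7385
  dog: TP=141, FP=5+17+49+19=90, FN=7+5+13+9=34 → 282/406 = 0.6946
  bird: TP=82, FP=6+5+46+21=78, FN=12+17+20+9=58 → 164/300 = 0.5467
  fish: TP=101, FP=5+13+20+21=59, FN=41+49+46+49=185 → 202/446 = 0.4529
  horse: TP=226, FP=5+9+9+49=72, FN=16+19+21+21=77 → 452/601 = 0.7521
Macro-F1 score = mean = (0.7385 + 0.6946 + 0.5467 + 0.4529 + 0.7521) / 5 = 0.637

0.637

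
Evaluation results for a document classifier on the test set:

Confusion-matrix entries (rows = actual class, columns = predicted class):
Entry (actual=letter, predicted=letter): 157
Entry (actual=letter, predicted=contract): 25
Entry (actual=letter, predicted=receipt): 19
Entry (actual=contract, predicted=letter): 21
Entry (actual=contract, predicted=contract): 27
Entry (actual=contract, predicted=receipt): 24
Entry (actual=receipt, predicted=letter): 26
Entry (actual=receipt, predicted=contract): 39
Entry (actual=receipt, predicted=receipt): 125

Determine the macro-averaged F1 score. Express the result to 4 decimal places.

Per-class F1 score (2·TP/(2·TP+FP+FN)):
  letter: TP=157, FP=21+26=47, FN=25+19=44 → 314/405 = 0.77531
  contract: TP=27, FP=25+39=64, FN=21+24=45 → 54/163 = 0.33129
  receipt: TP=125, FP=19+24=43, FN=26+39=65 → 250/358 = 0.69832
Macro-F1 score = mean = (0.77531 + 0.33129 + 0.69832) / 3 = 0.6016

0.6016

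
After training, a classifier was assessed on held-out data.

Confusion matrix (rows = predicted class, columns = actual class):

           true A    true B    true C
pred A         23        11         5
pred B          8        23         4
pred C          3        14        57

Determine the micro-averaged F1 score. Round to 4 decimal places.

0.6959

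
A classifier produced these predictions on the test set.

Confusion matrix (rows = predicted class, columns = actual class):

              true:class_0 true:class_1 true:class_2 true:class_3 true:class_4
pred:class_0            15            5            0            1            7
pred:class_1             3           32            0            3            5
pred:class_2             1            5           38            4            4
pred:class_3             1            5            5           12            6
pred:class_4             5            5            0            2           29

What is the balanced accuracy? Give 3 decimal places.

0.643

Balanced accuracy = mean of per-class recall.
  class_0: recall = 15/25 = 0.6000
  class_1: recall = 32/52 = 0.6154
  class_2: recall = 38/43 = 0.8837
  class_3: recall = 12/22 = 0.5455
  class_4: recall = 29/51 = 0.5686
Mean = (0.6000 + 0.6154 + 0.8837 + 0.5455 + 0.5686) / 5 = 0.643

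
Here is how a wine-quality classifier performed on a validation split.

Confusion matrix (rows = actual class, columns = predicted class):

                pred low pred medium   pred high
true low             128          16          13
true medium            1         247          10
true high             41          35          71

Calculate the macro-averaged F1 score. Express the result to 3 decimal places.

Per-class F1 score (2·TP/(2·TP+FP+FN)):
  low: TP=128, FP=1+41=42, FN=16+13=29 → 256/327 = 0.7829
  medium: TP=247, FP=16+35=51, FN=1+10=11 → 494/556 = 0.8885
  high: TP=71, FP=13+10=23, FN=41+35=76 → 142/241 = 0.5892
Macro-F1 score = mean = (0.7829 + 0.8885 + 0.5892) / 3 = 0.754

0.754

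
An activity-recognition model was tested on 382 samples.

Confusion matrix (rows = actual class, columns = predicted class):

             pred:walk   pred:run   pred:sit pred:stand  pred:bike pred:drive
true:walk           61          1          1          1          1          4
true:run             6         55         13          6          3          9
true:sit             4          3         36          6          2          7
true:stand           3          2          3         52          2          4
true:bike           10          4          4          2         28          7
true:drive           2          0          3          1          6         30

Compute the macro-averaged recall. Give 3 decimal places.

0.686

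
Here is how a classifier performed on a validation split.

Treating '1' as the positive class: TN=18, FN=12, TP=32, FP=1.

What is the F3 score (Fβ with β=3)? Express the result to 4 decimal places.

0.7459

Fβ = (1+β²)·TP / ((1+β²)·TP + β²·FN + FP), with β²=9
= 10·32 / (10·32 + 9·12 + 1) = 0.7459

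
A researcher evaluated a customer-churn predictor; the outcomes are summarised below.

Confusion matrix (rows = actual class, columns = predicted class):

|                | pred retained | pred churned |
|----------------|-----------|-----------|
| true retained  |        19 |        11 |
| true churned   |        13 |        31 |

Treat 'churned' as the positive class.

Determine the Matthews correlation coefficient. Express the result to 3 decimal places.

MCC = (TP·TN − FP·FN) / √((TP+FP)(TP+FN)(TN+FP)(TN+FN))
Numerator = 31·19 − 11·13 = 446
Denominator = √(42·44·30·32) = √1774080 = 1331.9459
MCC = 446 / 1331.9459 = 0.335

0.335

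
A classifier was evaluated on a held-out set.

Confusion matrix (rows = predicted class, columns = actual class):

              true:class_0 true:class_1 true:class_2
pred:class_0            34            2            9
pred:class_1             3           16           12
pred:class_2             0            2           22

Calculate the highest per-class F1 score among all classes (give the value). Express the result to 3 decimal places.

Per-class F1 score (2·TP/(2·TP+FP+FN)):
  class_0: TP=34, FP=2+9=11, FN=3+0=3 → 68/82 = 0.8293
  class_1: TP=16, FP=3+12=15, FN=2+2=4 → 32/51 = 0.6275
  class_2: TP=22, FP=0+2=2, FN=9+12=21 → 44/67 = 0.6567
Highest is class 'class_0' with F1 score = 0.829.

0.829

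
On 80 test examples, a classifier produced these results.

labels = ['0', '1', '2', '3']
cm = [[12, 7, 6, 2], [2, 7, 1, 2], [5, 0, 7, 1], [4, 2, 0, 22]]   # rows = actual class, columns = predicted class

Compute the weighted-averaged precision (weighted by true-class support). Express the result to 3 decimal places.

0.608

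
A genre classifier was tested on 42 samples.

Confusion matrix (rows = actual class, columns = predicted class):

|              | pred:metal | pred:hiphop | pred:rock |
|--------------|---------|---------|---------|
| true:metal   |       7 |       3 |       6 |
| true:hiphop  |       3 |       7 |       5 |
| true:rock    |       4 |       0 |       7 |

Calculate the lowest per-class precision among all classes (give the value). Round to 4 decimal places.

0.3889

Per-class precision (TP/(TP+FP)):
  metal: TP=7, FP=3+4=7 → 7/14 = 0.50000
  hiphop: TP=7, FP=3+0=3 → 7/10 = 0.70000
  rock: TP=7, FP=6+5=11 → 7/18 = 0.38889
Lowest is class 'rock' with precision = 0.3889.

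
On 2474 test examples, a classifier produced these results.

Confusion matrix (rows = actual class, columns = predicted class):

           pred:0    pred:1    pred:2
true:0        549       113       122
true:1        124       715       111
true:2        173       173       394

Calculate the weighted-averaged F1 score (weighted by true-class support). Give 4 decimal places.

Per-class F1 score (2·TP/(2·TP+FP+FN)):
  0: TP=549, FP=124+173=297, FN=113+122=235 → 1098/1630 = 0.67362
  1: TP=715, FP=113+173=286, FN=124+111=235 → 1430/1951 = 0.73296
  2: TP=394, FP=122+111=233, FN=173+173=346 → 788/1367 = 0.57644
Weighted-F1 score = Σ (supportᵢ/N)·F1 scoreᵢ with N=2474: (784/2474)·0.67362 + (950/2474)·0.73296 + (740/2474)·0.57644 = 0.6673

0.6673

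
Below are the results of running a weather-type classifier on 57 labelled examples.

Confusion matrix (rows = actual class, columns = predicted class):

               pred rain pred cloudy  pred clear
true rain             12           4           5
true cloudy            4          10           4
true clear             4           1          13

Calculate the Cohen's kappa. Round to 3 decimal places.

0.420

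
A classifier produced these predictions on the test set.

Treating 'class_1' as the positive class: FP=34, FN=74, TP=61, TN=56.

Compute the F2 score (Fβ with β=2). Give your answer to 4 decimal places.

Fβ = (1+β²)·TP / ((1+β²)·TP + β²·FN + FP), with β²=4
= 5·61 / (5·61 + 4·74 + 34) = 0.4803

0.4803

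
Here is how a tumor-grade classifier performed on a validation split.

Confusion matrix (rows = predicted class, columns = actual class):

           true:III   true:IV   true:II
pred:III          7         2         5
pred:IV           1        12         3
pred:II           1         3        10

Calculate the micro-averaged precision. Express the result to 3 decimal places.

Micro-averaging pools counts across classes: ΣTP=29, ΣFP=15, ΣFN=15.
Micro-precision = TP/(TP+FP) on pooled counts = 0.659 (equals overall accuracy in single-label multiclass).

0.659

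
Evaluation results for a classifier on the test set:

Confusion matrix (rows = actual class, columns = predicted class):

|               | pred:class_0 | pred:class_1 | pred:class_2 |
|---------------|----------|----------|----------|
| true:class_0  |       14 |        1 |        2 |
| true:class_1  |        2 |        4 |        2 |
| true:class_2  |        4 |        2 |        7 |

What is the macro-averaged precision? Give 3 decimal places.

Per-class precision (TP/(TP+FP)):
  class_0: TP=14, FP=2+4=6 → 14/20 = 0.7000
  class_1: TP=4, FP=1+2=3 → 4/7 = 0.5714
  class_2: TP=7, FP=2+2=4 → 7/11 = 0.6364
Macro-precision = mean = (0.7000 + 0.5714 + 0.6364) / 3 = 0.636

0.636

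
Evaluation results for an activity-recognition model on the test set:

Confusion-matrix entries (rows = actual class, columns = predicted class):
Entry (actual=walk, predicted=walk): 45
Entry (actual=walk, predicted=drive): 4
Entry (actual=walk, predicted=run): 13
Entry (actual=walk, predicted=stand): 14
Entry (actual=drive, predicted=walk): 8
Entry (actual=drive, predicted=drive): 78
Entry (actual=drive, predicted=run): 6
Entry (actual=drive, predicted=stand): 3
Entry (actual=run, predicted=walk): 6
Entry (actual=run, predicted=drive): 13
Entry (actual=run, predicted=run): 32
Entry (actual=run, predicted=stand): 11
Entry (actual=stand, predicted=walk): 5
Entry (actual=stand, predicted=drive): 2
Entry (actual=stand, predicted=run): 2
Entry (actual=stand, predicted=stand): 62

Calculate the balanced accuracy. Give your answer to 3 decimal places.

0.701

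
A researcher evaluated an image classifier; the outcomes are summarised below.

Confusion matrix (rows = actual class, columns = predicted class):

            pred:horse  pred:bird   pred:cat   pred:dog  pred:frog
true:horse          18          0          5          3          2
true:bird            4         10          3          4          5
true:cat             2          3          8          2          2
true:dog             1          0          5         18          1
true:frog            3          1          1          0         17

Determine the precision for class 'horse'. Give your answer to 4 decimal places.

0.6429

Treat 'horse' as positive and all other classes as negative.
precision = TP/(TP+FP).
horse: TP=18, FP=4+2+1+3=10 → 18/28 = 0.64286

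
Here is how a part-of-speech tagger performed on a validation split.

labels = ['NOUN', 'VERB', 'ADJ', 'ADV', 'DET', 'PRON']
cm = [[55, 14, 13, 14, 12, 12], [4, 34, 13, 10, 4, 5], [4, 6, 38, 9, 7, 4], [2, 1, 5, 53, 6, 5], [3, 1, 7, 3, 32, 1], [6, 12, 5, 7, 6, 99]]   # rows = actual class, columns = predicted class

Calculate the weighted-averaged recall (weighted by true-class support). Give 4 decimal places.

0.6074

Per-class recall (TP/(TP+FN)):
  NOUN: TP=55, FN=14+13+14+12+12=65 → 55/120 = 0.45833
  VERB: TP=34, FN=4+13+10+4+5=36 → 34/70 = 0.48571
  ADJ: TP=38, FN=4+6+9+7+4=30 → 38/68 = 0.55882
  ADV: TP=53, FN=2+1+5+6+5=19 → 53/72 = 0.73611
  DET: TP=32, FN=3+1+7+3+1=15 → 32/47 = 0.68085
  PRON: TP=99, FN=6+12+5+7+6=36 → 99/135 = 0.73333
Weighted-recall = Σ (supportᵢ/N)·recallᵢ with N=512: (120/512)·0.45833 + (70/512)·0.48571 + (68/512)·0.55882 + (72/512)·0.73611 + (47/512)·0.68085 + (135/512)·0.73333 = 0.6074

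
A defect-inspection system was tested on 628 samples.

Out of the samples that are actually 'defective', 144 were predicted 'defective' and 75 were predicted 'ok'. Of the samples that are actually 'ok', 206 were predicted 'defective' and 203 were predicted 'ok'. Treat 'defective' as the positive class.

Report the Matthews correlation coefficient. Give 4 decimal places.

MCC = (TP·TN − FP·FN) / √((TP+FP)(TP+FN)(TN+FP)(TN+FN))
Numerator = 144·203 − 206·75 = 13782
Denominator = √(350·219·409·278) = √8715258300 = 93355.5478
MCC = 13782 / 93355.5478 = 0.1476

0.1476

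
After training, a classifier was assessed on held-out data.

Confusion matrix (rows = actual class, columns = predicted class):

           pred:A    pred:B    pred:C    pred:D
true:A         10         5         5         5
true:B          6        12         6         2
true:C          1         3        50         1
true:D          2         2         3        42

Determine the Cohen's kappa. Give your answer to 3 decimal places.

0.626

Observed agreement pₒ = trace/N = 114/155 = 0.7355
Expected agreement pₑ = Σ (rowᵢ·colᵢ)/N² = (25·19 + 26·22 + 55·64 + 49·50)/155² = 0.2921
κ = (pₒ − pₑ)/(1 − pₑ) = (0.7355 − 0.2921)/(1 − 0.2921) = 0.626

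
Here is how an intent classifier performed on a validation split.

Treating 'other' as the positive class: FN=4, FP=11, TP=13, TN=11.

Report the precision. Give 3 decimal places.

Precision = TP/(TP+FP) = 13/(13+11) = 13/24 = 0.542

0.542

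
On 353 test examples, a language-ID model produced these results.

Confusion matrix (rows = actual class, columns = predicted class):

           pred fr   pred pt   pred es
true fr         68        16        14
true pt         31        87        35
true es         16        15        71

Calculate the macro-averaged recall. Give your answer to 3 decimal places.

0.653

Per-class recall (TP/(TP+FN)):
  fr: TP=68, FN=16+14=30 → 68/98 = 0.6939
  pt: TP=87, FN=31+35=66 → 87/153 = 0.5686
  es: TP=71, FN=16+15=31 → 71/102 = 0.6961
Macro-recall = mean = (0.6939 + 0.5686 + 0.6961) / 3 = 0.653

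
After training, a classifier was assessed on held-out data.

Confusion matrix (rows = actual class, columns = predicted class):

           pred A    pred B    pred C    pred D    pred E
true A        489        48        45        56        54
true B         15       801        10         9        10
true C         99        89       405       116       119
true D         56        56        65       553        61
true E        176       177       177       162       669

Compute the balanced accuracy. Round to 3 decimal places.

Balanced accuracy = mean of per-class recall.
  A: recall = 489/692 = 0.7066
  B: recall = 801/845 = 0.9479
  C: recall = 405/828 = 0.4891
  D: recall = 553/791 = 0.6991
  E: recall = 669/1361 = 0.4916
Mean = (0.7066 + 0.9479 + 0.4891 + 0.6991 + 0.4916) / 5 = 0.667

0.667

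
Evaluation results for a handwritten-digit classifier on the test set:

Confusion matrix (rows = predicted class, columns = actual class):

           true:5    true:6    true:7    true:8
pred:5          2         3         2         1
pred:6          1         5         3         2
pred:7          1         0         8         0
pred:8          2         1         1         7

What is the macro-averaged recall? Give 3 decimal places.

Per-class recall (TP/(TP+FN)):
  5: TP=2, FN=1+1+2=4 → 2/6 = 0.3333
  6: TP=5, FN=3+0+1=4 → 5/9 = 0.5556
  7: TP=8, FN=2+3+1=6 → 8/14 = 0.5714
  8: TP=7, FN=1+2+0=3 → 7/10 = 0.7000
Macro-recall = mean = (0.3333 + 0.5556 + 0.5714 + 0.7000) / 4 = 0.540

0.540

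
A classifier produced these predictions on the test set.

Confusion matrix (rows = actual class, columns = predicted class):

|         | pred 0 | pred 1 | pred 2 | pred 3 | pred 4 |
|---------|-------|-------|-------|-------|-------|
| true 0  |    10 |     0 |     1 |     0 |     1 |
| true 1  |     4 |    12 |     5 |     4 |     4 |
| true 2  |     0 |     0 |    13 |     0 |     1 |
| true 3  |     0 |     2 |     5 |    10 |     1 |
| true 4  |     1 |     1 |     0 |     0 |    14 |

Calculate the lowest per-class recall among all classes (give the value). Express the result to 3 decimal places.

Per-class recall (TP/(TP+FN)):
  0: TP=10, FN=0+1+0+1=2 → 10/12 = 0.8333
  1: TP=12, FN=4+5+4+4=17 → 12/29 = 0.4138
  2: TP=13, FN=0+0+0+1=1 → 13/14 = 0.9286
  3: TP=10, FN=0+2+5+1=8 → 10/18 = 0.5556
  4: TP=14, FN=1+1+0+0=2 → 14/16 = 0.8750
Lowest is class '1' with recall = 0.414.

0.414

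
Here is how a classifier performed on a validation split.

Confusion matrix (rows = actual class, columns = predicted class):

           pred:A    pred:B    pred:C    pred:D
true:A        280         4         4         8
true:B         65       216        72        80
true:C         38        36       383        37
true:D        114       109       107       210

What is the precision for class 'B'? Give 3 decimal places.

0.592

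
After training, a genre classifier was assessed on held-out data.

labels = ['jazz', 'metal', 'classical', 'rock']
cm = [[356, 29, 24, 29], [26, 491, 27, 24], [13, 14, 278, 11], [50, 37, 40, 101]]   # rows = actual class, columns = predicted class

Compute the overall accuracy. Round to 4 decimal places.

Accuracy = trace / total = (356+491+278+101=1226) / 1550 = 1226/1550 = 0.7910

0.7910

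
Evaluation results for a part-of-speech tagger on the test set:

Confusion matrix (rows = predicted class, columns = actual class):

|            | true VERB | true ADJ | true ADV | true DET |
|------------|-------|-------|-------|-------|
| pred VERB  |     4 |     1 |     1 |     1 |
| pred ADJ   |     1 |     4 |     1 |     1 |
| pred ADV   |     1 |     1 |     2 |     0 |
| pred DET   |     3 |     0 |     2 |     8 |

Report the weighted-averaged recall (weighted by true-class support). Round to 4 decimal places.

Per-class recall (TP/(TP+FN)):
  VERB: TP=4, FN=1+1+3=5 → 4/9 = 0.44444
  ADJ: TP=4, FN=1+1+0=2 → 4/6 = 0.66667
  ADV: TP=2, FN=1+1+2=4 → 2/6 = 0.33333
  DET: TP=8, FN=1+1+0=2 → 8/10 = 0.80000
Weighted-recall = Σ (supportᵢ/N)·recallᵢ with N=31: (9/31)·0.44444 + (6/31)·0.66667 + (6/31)·0.33333 + (10/31)·0.80000 = 0.5806

0.5806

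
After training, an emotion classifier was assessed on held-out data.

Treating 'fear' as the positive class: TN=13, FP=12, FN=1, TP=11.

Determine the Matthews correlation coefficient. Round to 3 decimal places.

0.421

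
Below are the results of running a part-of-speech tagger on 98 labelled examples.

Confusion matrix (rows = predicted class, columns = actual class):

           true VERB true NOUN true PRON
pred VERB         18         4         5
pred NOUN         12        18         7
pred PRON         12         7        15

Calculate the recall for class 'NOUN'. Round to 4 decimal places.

0.6207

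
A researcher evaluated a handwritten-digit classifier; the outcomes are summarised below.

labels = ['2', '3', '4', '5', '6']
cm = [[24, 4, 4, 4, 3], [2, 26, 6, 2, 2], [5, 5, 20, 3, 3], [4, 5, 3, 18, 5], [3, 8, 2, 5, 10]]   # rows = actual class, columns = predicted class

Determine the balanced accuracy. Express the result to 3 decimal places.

0.545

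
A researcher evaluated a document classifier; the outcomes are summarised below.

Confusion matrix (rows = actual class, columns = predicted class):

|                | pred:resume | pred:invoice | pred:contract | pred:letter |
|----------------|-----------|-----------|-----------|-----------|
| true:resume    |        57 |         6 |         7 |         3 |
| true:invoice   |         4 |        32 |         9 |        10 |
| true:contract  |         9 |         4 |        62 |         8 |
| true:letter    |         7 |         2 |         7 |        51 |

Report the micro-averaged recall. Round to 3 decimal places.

0.727

Micro-averaging pools counts across classes: ΣTP=202, ΣFP=76, ΣFN=76.
Micro-recall = TP/(TP+FN) on pooled counts = 0.727 (equals overall accuracy in single-label multiclass).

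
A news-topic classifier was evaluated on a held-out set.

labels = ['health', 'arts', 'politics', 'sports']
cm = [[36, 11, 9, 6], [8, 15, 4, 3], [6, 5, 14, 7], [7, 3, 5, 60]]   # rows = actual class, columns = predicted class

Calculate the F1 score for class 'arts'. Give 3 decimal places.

0.469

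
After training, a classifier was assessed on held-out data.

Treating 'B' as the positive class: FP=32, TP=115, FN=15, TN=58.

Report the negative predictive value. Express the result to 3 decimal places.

0.795

NPV = TN/(TN+FN) = 58/(58+15) = 0.795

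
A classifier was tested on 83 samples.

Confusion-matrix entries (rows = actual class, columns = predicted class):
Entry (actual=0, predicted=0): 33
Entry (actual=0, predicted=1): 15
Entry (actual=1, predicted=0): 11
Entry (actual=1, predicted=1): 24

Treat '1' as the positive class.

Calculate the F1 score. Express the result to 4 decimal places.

0.6486

Precision = TP/(TP+FP) = 24/39 = 0.6154
Recall = TP/(TP+FN) = 24/35 = 0.6857
F1 = 2·TP/(2·TP+FP+FN) = 48/74 = 0.6486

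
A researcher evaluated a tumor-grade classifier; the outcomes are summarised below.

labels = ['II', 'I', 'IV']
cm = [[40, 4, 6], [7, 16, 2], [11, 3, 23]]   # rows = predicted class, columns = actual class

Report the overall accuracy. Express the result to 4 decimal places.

0.7054

Accuracy = trace / total = (40+16+23=79) / 112 = 79/112 = 0.7054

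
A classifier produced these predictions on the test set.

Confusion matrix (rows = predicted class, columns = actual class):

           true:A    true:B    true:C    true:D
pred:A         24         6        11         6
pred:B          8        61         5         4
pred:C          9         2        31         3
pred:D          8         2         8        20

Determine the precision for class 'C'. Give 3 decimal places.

0.689

One-vs-rest for 'C': TP = diagonal; FP = other classes predicted 'C'; FN = 'C' predicted as other.
precision = TP/(TP+FP).
C: TP=31, FP=9+2+3=14 → 31/45 = 0.6889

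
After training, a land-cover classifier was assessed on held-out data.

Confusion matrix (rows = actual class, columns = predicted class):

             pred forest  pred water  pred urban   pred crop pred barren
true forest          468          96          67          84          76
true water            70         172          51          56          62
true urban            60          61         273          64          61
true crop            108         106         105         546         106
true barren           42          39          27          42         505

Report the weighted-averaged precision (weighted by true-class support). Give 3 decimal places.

Per-class precision (TP/(TP+FP)):
  forest: TP=468, FP=70+60+108+42=280 → 468/748 = 0.6257
  water: TP=172, FP=96+61+106+39=302 → 172/474 = 0.3629
  urban: TP=273, FP=67+51+105+27=250 → 273/523 = 0.5220
  crop: TP=546, FP=84+56+64+42=246 → 546/792 = 0.6894
  barren: TP=505, FP=76+62+61+106=305 → 505/810 = 0.6235
Weighted-precision = Σ (supportᵢ/N)·precisionᵢ with N=3347: (791/3347)·0.6257 + (411/3347)·0.3629 + (519/3347)·0.5220 + (971/3347)·0.6894 + (655/3347)·0.6235 = 0.595

0.595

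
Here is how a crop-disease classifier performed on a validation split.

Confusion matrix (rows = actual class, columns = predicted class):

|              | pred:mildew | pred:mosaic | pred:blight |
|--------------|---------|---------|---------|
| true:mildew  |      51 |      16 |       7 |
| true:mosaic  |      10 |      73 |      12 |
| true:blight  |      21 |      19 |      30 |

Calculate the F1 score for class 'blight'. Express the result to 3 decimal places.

One-vs-rest for 'blight': TP = diagonal; FP = other classes predicted 'blight'; FN = 'blight' predicted as other.
F1 score = 2·TP/(2·TP+FP+FN).
blight: TP=30, FP=7+12=19, FN=21+19=40 → 60/119 = 0.5042

0.504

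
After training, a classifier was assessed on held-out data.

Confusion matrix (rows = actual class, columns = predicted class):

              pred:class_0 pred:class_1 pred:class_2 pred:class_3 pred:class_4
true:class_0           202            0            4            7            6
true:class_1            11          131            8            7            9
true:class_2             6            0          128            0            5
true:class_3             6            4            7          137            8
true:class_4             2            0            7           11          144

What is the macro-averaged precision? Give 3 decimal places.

0.875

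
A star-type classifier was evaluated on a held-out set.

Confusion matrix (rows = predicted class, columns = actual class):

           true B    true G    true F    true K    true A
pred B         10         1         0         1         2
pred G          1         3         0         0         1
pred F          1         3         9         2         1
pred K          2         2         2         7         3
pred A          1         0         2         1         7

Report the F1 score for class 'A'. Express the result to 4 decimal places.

0.5600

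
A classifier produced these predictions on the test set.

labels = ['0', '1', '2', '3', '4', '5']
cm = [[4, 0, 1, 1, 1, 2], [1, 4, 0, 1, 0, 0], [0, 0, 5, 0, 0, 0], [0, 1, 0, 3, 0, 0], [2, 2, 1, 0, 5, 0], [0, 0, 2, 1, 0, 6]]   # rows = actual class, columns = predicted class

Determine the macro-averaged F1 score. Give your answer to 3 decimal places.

0.627

Per-class F1 score (2·TP/(2·TP+FP+FN)):
  0: TP=4, FP=1+0+0+2+0=3, FN=0+1+1+1+2=5 → 8/16 = 0.5000
  1: TP=4, FP=0+0+1+2+0=3, FN=1+0+1+0+0=2 → 8/13 = 0.6154
  2: TP=5, FP=1+0+0+1+2=4, FN=0+0+0+0+0=0 → 10/14 = 0.7143
  3: TP=3, FP=1+1+0+0+1=3, FN=0+1+0+0+0=1 → 6/10 = 0.6000
  4: TP=5, FP=1+0+0+0+0=1, FN=2+2+1+0+0=5 → 10/16 = 0.6250
  5: TP=6, FP=2+0+0+0+0=2, FN=0+0+2+1+0=3 → 12/17 = 0.7059
Macro-F1 score = mean = (0.5000 + 0.6154 + 0.7143 + 0.6000 + 0.6250 + 0.7059) / 6 = 0.627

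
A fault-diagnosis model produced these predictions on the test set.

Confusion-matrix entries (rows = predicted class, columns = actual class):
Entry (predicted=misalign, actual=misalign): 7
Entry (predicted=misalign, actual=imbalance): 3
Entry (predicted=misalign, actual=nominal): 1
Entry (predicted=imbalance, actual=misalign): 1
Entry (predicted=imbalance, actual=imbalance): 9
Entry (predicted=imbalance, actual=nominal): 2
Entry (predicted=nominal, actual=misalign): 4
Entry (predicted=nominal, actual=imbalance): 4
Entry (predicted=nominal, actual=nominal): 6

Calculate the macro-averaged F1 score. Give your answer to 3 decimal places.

0.591

Per-class F1 score (2·TP/(2·TP+FP+FN)):
  misalign: TP=7, FP=3+1=4, FN=1+4=5 → 14/23 = 0.6087
  imbalance: TP=9, FP=1+2=3, FN=3+4=7 → 18/28 = 0.6429
  nominal: TP=6, FP=4+4=8, FN=1+2=3 → 12/23 = 0.5217
Macro-F1 score = mean = (0.6087 + 0.6429 + 0.5217) / 3 = 0.591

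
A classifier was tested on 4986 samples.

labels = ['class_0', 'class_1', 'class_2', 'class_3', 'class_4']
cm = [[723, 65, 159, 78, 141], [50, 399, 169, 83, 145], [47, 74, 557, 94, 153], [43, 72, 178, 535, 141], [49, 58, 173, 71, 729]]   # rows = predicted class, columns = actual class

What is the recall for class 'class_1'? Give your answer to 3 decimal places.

0.597

Take TP from the diagonal, FP from the rest of the 'class_1' prediction marginal, FN from the rest of the 'class_1' actual marginal.
recall = TP/(TP+FN).
class_1: TP=399, FN=65+74+72+58=269 → 399/668 = 0.5973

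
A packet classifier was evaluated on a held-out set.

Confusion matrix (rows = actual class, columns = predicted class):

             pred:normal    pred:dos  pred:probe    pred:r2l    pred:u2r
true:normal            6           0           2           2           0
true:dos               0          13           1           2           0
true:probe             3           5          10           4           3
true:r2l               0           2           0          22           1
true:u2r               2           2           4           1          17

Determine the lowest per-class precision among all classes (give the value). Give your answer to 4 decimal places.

Per-class precision (TP/(TP+FP)):
  normal: TP=6, FP=0+3+0+2=5 → 6/11 = 0.54545
  dos: TP=13, FP=0+5+2+2=9 → 13/22 = 0.59091
  probe: TP=10, FP=2+1+0+4=7 → 10/17 = 0.58824
  r2l: TP=22, FP=2+2+4+1=9 → 22/31 = 0.70968
  u2r: TP=17, FP=0+0+3+1=4 → 17/21 = 0.80952
Lowest is class 'normal' with precision = 0.5455.

0.5455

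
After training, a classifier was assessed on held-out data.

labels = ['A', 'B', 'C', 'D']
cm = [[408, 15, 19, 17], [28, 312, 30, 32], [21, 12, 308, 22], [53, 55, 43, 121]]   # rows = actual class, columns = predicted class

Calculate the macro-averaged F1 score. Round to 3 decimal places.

0.739

Per-class F1 score (2·TP/(2·TP+FP+FN)):
  A: TP=408, FP=28+21+53=102, FN=15+19+17=51 → 816/969 = 0.8421
  B: TP=312, FP=15+12+55=82, FN=28+30+32=90 → 624/796 = 0.7839
  C: TP=308, FP=19+30+43=92, FN=21+12+22=55 → 616/763 = 0.8073
  D: TP=121, FP=17+32+22=71, FN=53+55+43=151 → 242/464 = 0.5216
Macro-F1 score = mean = (0.8421 + 0.7839 + 0.8073 + 0.5216) / 4 = 0.739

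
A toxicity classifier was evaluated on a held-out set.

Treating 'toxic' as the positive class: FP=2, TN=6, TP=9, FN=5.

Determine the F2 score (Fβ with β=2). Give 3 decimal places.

Fβ = (1+β²)·TP / ((1+β²)·TP + β²·FN + FP), with β²=4
= 5·9 / (5·9 + 4·5 + 2) = 0.672

0.672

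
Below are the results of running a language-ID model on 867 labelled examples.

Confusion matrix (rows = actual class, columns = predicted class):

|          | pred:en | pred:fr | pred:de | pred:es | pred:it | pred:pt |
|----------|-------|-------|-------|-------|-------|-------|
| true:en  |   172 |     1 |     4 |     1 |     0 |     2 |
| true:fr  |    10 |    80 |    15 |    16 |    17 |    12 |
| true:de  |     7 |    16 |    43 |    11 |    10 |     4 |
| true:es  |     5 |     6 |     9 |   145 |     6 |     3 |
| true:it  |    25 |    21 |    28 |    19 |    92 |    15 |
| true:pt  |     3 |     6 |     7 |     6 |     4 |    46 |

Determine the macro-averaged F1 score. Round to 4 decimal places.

0.6333

Per-class F1 score (2·TP/(2·TP+FP+FN)):
  en: TP=172, FP=10+7+5+25+3=50, FN=1+4+1+0+2=8 → 344/402 = 0.85572
  fr: TP=80, FP=1+16+6+21+6=50, FN=10+15+16+17+12=70 → 160/280 = 0.57143
  de: TP=43, FP=4+15+9+28+7=63, FN=7+16+11+10+4=48 → 86/197 = 0.43655
  es: TP=145, FP=1+16+11+19+6=53, FN=5+6+9+6+3=29 → 290/372 = 0.77957
  it: TP=92, FP=0+17+10+6+4=37, FN=25+21+28+19+15=108 → 184/329 = 0.55927
  pt: TP=46, FP=2+12+4+3+15=36, FN=3+6+7+6+4=26 → 92/154 = 0.59740
Macro-F1 score = mean = (0.85572 + 0.57143 + 0.43655 + 0.77957 + 0.55927 + 0.59740) / 6 = 0.6333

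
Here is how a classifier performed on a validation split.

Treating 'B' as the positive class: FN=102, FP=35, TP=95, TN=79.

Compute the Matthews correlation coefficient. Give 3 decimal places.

MCC = (TP·TN − FP·FN) / √((TP+FP)(TP+FN)(TN+FP)(TN+FN))
Numerator = 95·79 − 35·102 = 3935
Denominator = √(130·197·114·181) = √528436740 = 22987.7520
MCC = 3935 / 22987.7520 = 0.171

0.171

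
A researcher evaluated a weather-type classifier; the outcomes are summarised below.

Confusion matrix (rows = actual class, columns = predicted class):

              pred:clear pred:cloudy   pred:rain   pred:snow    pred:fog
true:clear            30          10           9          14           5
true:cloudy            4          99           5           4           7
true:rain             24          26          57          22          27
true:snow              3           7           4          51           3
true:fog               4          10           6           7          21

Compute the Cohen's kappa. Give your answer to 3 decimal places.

Observed agreement pₒ = trace/N = 258/459 = 0.5621
Expected agreement pₑ = Σ (rowᵢ·colᵢ)/N² = (68·65 + 119·152 + 156·81 + 68·98 + 48·63)/459² = 0.2128
κ = (pₒ − pₑ)/(1 − pₑ) = (0.5621 − 0.2128)/(1 − 0.2128) = 0.444

0.444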